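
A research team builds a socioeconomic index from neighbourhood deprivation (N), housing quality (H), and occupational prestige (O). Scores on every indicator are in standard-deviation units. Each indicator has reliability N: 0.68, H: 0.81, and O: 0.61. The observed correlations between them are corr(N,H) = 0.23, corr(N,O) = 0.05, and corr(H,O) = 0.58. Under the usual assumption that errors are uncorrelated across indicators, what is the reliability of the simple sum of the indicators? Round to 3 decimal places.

0.809

Var(N+H+O) = 3 + 2·[0.23 + 0.05 + 0.58] = 3 + 1.72 = 4.72.
Because errors are independent across components, Cov(Tᵢ,Tⱼ) = Cov(Xᵢ,Xⱼ); the off-diagonal part of the true-score variance is the same as above.
True-score variance = [0.68 + 0.81 + 0.61] + 1.72 = 2.1 + 1.72 = 3.82.
Reliability = 3.82 / 4.72 = 0.809.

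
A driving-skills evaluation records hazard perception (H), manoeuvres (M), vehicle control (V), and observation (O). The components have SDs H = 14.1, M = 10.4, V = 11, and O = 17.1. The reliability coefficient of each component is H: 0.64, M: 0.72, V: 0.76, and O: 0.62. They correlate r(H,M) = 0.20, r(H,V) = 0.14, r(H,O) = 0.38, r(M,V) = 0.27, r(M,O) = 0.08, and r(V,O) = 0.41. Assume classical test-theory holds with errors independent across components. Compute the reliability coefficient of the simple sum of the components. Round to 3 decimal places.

Var(H+M+V+O) = 14.1² + 10.4² + 11² + 17.1² + 2·[14.1·10.4·0.20 + 14.1·11·0.14 + 14.1·17.1·0.38 + 10.4·11·0.27 + 10.4·17.1·0.08 + 11·17.1·0.41] = 720.38 + 529.8 = 1250.18.
Because errors are independent across components, Cov(Tᵢ,Tⱼ) = Cov(Xᵢ,Xⱼ); the off-diagonal part of the true-score variance is the same as above.
True-score variance = [14.1²·0.64 + 10.4²·0.72 + 11²·0.76 + 17.1²·0.62] + 529.8 = 478.368 + 529.8 = 1008.17.
Reliability = 1008.17 / 1250.18 = 0.806.

0.806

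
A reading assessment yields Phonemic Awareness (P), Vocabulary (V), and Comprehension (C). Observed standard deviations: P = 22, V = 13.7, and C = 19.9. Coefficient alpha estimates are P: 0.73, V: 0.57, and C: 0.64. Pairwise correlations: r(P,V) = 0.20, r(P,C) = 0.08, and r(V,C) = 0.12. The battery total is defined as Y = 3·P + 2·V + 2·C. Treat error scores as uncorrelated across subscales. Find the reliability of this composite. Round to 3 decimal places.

0.744

Var(Y) = 3²·22² + 2²·13.7² + 2²·19.9² + 2·[6·22·13.7·0.20 + 6·22·19.9·0.08 + 4·13.7·19.9·0.12] = 6690.8 + 1405.37 = 8096.17.
Under uncorrelated errors the observed covariances equal the true-score covariances, so only the own-variance terms attenuate.
True-score variance = [3²·22²·0.73 + 2²·13.7²·0.57 + 2²·19.9²·0.64] + 1405.37 = 4621.6 + 1405.37 = 6026.97.
Reliability = 6026.97 / 8096.17 = 0.744.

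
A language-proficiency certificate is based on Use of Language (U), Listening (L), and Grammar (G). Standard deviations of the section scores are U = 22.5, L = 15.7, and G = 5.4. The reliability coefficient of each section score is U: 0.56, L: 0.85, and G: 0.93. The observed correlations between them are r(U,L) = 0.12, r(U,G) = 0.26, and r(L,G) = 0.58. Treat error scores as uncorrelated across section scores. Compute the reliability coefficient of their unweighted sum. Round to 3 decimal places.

Var(U+L+G) = 22.5² + 15.7² + 5.4² + 2·[22.5·15.7·0.12 + 22.5·5.4·0.26 + 15.7·5.4·0.58] = 781.9 + 246.305 = 1028.2.
Because errors are independent across components, Cov(Tᵢ,Tⱼ) = Cov(Xᵢ,Xⱼ); the off-diagonal part of the true-score variance is the same as above.
True-score variance = [22.5²·0.56 + 15.7²·0.85 + 5.4²·0.93] + 246.305 = 520.135 + 246.305 = 766.44.
Reliability = 766.44 / 1028.2 = 0.745.

0.745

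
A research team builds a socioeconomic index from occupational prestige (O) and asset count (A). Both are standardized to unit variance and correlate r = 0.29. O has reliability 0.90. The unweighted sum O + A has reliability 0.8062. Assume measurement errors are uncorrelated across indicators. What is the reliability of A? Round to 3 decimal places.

0.600

Var(O+A) = 2 + 2·0.29 = 2.580.
True-score variance = ρ_O + ρ_A + 2·0.29, so 0.8062 = (0.90 + ρ_A + 0.58) / 2.580.
ρ_A = 0.8062·2.580 − 0.90 − 0.58 = 0.600.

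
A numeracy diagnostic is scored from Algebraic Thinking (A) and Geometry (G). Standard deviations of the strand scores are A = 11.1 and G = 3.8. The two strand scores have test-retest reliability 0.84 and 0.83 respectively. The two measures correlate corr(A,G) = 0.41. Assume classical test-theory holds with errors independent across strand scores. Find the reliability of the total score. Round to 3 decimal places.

0.871

Var(A+G) = 11.1² + 3.8² + 2·[11.1·3.8·0.41] = 137.65 + 34.5876 = 172.238.
Because errors are independent across components, Cov(Tᵢ,Tⱼ) = Cov(Xᵢ,Xⱼ); the off-diagonal part of the true-score variance is the same as above.
True-score variance = [11.1²·0.84 + 3.8²·0.83] + 34.5876 = 115.482 + 34.5876 = 150.069.
Reliability = 150.069 / 172.238 = 0.871.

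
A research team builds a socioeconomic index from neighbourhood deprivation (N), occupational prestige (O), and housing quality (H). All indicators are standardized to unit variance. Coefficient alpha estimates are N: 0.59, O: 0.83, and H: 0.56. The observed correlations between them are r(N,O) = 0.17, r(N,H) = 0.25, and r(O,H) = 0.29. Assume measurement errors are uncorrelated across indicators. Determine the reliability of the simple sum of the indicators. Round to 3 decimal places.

0.769

Var(N+O+H) = 3 + 2·[0.17 + 0.25 + 0.29] = 3 + 1.42 = 4.42.
Because errors are independent across components, Cov(Tᵢ,Tⱼ) = Cov(Xᵢ,Xⱼ); the off-diagonal part of the true-score variance is the same as above.
True-score variance = [0.59 + 0.83 + 0.56] + 1.42 = 1.98 + 1.42 = 3.4.
Reliability = 3.4 / 4.42 = 0.769.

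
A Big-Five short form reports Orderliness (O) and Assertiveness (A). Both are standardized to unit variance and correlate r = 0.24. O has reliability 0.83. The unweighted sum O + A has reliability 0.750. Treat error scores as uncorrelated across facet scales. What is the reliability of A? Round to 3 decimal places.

0.550

Var(O+A) = 2 + 2·0.24 = 2.480.
True-score variance = ρ_O + ρ_A + 2·0.24, so 0.750 = (0.83 + ρ_A + 0.48) / 2.480.
ρ_A = 0.750·2.480 − 0.83 − 0.48 = 0.550.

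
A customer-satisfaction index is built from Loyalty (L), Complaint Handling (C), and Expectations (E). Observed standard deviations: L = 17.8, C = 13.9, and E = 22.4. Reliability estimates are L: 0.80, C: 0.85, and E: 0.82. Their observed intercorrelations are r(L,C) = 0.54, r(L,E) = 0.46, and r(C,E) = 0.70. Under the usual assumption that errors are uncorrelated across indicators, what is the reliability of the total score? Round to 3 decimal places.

Var(L+C+E) = 17.8² + 13.9² + 22.4² + 2·[17.8·13.9·0.54 + 17.8·22.4·0.46 + 13.9·22.4·0.70] = 1011.81 + 1069.94 = 2081.75.
Under uncorrelated errors the observed covariances equal the true-score covariances, so only the own-variance terms attenuate.
True-score variance = [17.8²·0.80 + 13.9²·0.85 + 22.4²·0.82] + 1069.94 = 829.144 + 1069.94 = 1899.08.
Reliability = 1899.08 / 2081.75 = 0.912.

0.912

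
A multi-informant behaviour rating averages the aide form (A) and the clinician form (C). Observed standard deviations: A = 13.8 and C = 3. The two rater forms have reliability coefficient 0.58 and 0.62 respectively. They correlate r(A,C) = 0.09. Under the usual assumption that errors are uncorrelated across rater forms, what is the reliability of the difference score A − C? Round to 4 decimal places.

0.5656

Var(A−C) = 13.8² + 3² − 2·13.8·3·0.09 = 199.44 − 7.452 = 191.988.
Because errors are independent across components, Cov(Tᵢ,Tⱼ) = Cov(Xᵢ,Xⱼ); the off-diagonal part of the true-score variance is the same as above.
True-score variance = [13.8²·0.58 + 3²·0.62] − 7.452 = 116.035 − 7.452 = 108.583.
Reliability = 108.583 / 191.988 = 0.5656.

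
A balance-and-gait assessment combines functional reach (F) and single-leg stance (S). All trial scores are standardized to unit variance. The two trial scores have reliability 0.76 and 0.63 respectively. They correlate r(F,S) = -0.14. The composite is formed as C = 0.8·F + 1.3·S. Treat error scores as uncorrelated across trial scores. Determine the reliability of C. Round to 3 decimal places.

0.618

Var(C) = 0.8² + 1.3² + 2·[1.04·(-0.14)] = 2.33 − 0.2912 = 2.0388.
With uncorrelated errors the cross-covariances are all true-score covariance, so they carry over unchanged; only the diagonal terms shrink to ρᵢσᵢ².
True-score variance = [0.8²·0.76 + 1.3²·0.63] − 0.2912 = 1.5511 − 0.2912 = 1.2599.
Reliability = 1.2599 / 2.0388 = 0.618.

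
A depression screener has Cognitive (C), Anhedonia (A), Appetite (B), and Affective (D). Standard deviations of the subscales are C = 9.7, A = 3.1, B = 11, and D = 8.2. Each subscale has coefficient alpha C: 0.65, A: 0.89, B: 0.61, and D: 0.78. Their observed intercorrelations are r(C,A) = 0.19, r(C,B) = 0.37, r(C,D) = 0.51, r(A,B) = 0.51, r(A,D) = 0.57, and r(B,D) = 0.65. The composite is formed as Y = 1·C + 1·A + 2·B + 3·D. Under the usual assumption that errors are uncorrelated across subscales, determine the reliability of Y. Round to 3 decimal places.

Var(Y) = 9.7² + 3.1² + 2²·11² + 3²·8.2² + 2·[9.7·3.1·0.19 + 2·9.7·11·0.37 + 3·9.7·8.2·0.51 + 2·3.1·11·0.51 + 3·3.1·8.2·0.57 + 6·11·8.2·0.65] = 1192.86 + 1272.8 = 2465.66.
Under uncorrelated errors the observed covariances equal the true-score covariances, so only the own-variance terms attenuate.
True-score variance = [9.7²·0.65 + 3.1²·0.89 + 2²·11²·0.61 + 3²·8.2²·0.78] + 1272.8 = 836.976 + 1272.8 = 2109.77.
Reliability = 2109.77 / 2465.66 = 0.856.

0.856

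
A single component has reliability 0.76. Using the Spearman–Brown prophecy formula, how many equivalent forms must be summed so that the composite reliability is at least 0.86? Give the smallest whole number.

k ≥ ρ*(1−ρ₁)/(ρ₁(1−ρ*)) = 0.86·0.24 / (0.76·0.14) = 1.940.
Smallest integer k = 2.

2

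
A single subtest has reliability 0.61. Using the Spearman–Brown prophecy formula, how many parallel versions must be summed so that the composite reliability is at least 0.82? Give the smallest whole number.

3

k ≥ ρ*(1−ρ₁)/(ρ₁(1−ρ*)) = 0.82·0.39 / (0.61·0.18) = 2.913.
Smallest integer k = 3.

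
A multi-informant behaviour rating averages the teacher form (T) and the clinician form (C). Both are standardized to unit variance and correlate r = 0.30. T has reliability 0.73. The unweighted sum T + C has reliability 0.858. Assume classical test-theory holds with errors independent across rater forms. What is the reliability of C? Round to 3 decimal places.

0.901

Var(T+C) = 2 + 2·0.30 = 2.600.
True-score variance = ρ_T + ρ_C + 2·0.30, so 0.858 = (0.73 + ρ_C + 0.60) / 2.600.
ρ_C = 0.858·2.600 − 0.73 − 0.60 = 0.901.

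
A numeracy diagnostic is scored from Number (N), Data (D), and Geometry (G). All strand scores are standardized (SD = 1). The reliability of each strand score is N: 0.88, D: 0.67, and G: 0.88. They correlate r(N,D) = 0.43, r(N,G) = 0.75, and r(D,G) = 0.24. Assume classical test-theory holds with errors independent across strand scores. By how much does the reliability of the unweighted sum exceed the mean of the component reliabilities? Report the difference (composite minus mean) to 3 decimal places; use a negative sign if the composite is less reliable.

Var(sum) = 3 + 2.84 = 5.84; true-score variance = 2.43 + 2.84 = 5.27; composite reliability = 0.9024.
Mean component reliability = 0.8100.
Difference = 0.9024 − 0.8100 = 0.092.

0.092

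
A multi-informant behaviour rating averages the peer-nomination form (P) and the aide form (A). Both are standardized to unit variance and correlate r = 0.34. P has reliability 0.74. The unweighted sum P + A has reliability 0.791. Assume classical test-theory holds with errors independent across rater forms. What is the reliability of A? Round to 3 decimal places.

0.700

Var(P+A) = 2 + 2·0.34 = 2.680.
True-score variance = ρ_P + ρ_A + 2·0.34, so 0.791 = (0.74 + ρ_A + 0.68) / 2.680.
ρ_A = 0.791·2.680 − 0.74 − 0.68 = 0.700.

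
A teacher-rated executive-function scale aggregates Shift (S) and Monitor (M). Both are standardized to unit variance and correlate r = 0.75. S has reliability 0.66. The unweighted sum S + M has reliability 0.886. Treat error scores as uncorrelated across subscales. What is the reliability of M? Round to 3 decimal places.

Var(S+M) = 2 + 2·0.75 = 3.500.
True-score variance = ρ_S + ρ_M + 2·0.75, so 0.886 = (0.66 + ρ_M + 1.50) / 3.500.
ρ_M = 0.886·3.500 − 0.66 − 1.50 = 0.941.

0.941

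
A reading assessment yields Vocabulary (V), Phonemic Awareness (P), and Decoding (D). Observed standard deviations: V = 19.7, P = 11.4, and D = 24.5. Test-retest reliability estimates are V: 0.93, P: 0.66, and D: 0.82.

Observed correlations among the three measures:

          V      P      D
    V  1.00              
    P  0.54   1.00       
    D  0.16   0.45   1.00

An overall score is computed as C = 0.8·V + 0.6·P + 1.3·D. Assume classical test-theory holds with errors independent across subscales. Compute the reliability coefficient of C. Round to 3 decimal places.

Var(C) = 0.8²·19.7² + 0.6²·11.4² + 1.3²·24.5² + 2·[0.48·19.7·11.4·0.54 + 1.04·19.7·24.5·0.16 + 0.78·11.4·24.5·0.45] = 1309.59 + 473.117 = 1782.7.
Under uncorrelated errors the observed covariances equal the true-score covariances, so only the own-variance terms attenuate.
True-score variance = [0.8²·19.7²·0.93 + 0.6²·11.4²·0.66 + 1.3²·24.5²·0.82] + 473.117 = 1093.7 + 473.117 = 1566.81.
Reliability = 1566.81 / 1782.7 = 0.879.

0.879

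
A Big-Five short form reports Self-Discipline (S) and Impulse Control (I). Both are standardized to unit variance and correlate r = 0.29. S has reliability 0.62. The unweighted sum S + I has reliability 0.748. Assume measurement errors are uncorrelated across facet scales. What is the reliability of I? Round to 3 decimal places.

0.730

Var(S+I) = 2 + 2·0.29 = 2.580.
True-score variance = ρ_S + ρ_I + 2·0.29, so 0.748 = (0.62 + ρ_I + 0.58) / 2.580.
ρ_I = 0.748·2.580 − 0.62 − 0.58 = 0.730.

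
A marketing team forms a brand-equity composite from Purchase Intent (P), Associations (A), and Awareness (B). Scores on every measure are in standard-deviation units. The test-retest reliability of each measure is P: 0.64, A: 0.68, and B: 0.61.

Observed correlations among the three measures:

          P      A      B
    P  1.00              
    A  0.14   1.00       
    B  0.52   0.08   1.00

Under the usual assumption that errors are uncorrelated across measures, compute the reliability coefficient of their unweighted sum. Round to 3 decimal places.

0.761

Var(P+A+B) = 3 + 2·[0.14 + 0.52 + 0.08] = 3 + 1.48 = 4.48.
With uncorrelated errors the cross-covariances are all true-score covariance, so they carry over unchanged; only the diagonal terms shrink to ρᵢσᵢ².
True-score variance = [0.64 + 0.68 + 0.61] + 1.48 = 1.93 + 1.48 = 3.41.
Reliability = 3.41 / 4.48 = 0.761.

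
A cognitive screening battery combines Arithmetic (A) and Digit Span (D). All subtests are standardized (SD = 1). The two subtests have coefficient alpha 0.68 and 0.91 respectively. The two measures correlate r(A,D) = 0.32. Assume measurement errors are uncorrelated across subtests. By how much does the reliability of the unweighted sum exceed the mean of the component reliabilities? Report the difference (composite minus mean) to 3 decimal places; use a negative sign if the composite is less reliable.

Var(sum) = 2 + 0.64 = 2.64; true-score variance = 1.59 + 0.64 = 2.23; composite reliability = 0.8447.
Mean component reliability = 0.7950.
Difference = 0.8447 − 0.7950 = 0.050.

0.050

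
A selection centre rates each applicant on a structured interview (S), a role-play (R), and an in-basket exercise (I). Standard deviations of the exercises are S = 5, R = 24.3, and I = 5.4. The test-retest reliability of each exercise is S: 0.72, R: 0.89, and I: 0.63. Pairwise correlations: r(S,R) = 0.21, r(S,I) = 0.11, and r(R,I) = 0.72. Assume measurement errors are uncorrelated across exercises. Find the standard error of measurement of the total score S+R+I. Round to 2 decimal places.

Var(total) = 644.65 + 245.927 = 890.577.
True-score variance = 561.907 + 245.927 = 807.834, so reliability = 0.9071.
Error variance = 890.577 − 807.834 = 82.7431; SEM = √82.7431 = 9.10.

9.10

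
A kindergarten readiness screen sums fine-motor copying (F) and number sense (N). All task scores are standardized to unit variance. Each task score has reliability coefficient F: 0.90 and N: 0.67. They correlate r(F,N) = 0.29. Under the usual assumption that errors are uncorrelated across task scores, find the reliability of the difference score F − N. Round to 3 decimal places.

Var(F−N) = 1 + 1 − 2·0.29 = 2 − 0.58 = 1.42.
Because errors are independent across components, Cov(Tᵢ,Tⱼ) = Cov(Xᵢ,Xⱼ); the off-diagonal part of the true-score variance is the same as above.
True-score variance = [0.90 + 0.67] − 0.58 = 1.57 − 0.58 = 0.99.
Reliability = 0.99 / 1.42 = 0.697.

0.697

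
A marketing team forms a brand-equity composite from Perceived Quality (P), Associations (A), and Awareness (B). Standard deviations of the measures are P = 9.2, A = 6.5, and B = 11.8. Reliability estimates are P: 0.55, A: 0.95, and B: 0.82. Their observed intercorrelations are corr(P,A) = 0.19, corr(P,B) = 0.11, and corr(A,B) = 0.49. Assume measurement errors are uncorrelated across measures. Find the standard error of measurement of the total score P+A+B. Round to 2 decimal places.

Var(total) = 266.13 + 121.773 = 387.903.
True-score variance = 200.866 + 121.773 = 322.639, so reliability = 0.8318.
Error variance = 387.903 − 322.639 = 65.2637; SEM = √65.2637 = 8.08.

8.08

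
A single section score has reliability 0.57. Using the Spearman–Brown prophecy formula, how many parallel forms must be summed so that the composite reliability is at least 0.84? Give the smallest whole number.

4

k ≥ ρ*(1−ρ₁)/(ρ₁(1−ρ*)) = 0.84·0.43 / (0.57·0.16) = 3.961.
Smallest integer k = 4.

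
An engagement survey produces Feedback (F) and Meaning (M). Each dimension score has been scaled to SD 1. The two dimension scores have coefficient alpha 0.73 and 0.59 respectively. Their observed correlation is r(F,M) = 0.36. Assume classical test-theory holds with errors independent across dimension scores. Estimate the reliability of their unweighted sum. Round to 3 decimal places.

0.750

Var(F+M) = 2 + 2·[0.36] = 2 + 0.72 = 2.72.
Because errors are independent across components, Cov(Tᵢ,Tⱼ) = Cov(Xᵢ,Xⱼ); the off-diagonal part of the true-score variance is the same as above.
True-score variance = [0.73 + 0.59] + 0.72 = 1.32 + 0.72 = 2.04.
Reliability = 2.04 / 2.72 = 0.750.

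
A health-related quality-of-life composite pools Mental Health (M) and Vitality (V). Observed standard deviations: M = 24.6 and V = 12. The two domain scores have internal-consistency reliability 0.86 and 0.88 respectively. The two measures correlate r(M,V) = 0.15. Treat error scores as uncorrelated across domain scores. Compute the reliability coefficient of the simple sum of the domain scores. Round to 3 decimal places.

0.878

Var(M+V) = 24.6² + 12² + 2·[24.6·12·0.15] = 749.16 + 88.56 = 837.72.
With uncorrelated errors the cross-covariances are all true-score covariance, so they carry over unchanged; only the diagonal terms shrink to ρᵢσᵢ².
True-score variance = [24.6²·0.86 + 12²·0.88] + 88.56 = 647.158 + 88.56 = 735.718.
Reliability = 735.718 / 837.72 = 0.878.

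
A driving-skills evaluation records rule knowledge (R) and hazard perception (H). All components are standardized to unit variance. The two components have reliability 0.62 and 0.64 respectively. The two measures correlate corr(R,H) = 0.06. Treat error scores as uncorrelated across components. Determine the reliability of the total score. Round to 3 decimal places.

Var(R+H) = 2 + 2·[0.06] = 2 + 0.12 = 2.12.
With uncorrelated errors the cross-covariances are all true-score covariance, so they carry over unchanged; only the diagonal terms shrink to ρᵢσᵢ².
True-score variance = [0.62 + 0.64] + 0.12 = 1.26 + 0.12 = 1.38.
Reliability = 1.38 / 2.12 = 0.651.

0.651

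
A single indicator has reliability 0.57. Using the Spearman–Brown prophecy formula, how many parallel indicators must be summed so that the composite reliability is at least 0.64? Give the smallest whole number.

k ≥ ρ*(1−ρ₁)/(ρ₁(1−ρ*)) = 0.64·0.43 / (0.57·0.36) = 1.341.
Smallest integer k = 2.

2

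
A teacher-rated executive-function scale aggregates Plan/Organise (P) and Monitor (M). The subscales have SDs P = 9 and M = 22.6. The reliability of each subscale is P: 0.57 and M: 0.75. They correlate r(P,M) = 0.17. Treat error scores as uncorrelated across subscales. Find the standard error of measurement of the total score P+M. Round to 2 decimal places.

Var(total) = 591.76 + 69.156 = 660.916.
True-score variance = 429.24 + 69.156 = 498.396, so reliability = 0.7541.
Error variance = 660.916 − 498.396 = 162.52; SEM = √162.52 = 12.75.

12.75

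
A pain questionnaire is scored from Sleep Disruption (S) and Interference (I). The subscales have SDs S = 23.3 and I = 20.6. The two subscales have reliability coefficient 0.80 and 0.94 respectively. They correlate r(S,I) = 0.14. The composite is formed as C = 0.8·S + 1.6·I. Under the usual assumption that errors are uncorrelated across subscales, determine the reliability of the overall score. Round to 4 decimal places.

0.9161

Var(C) = 0.8²·23.3² + 1.6²·20.6² + 2·[1.28·23.3·20.6·0.14] = 1433.81 + 172.025 = 1605.84.
With uncorrelated errors the cross-covariances are all true-score covariance, so they carry over unchanged; only the diagonal terms shrink to ρᵢσᵢ².
True-score variance = [0.8²·23.3²·0.80 + 1.6²·20.6²·0.94] + 172.025 = 1299.14 + 172.025 = 1471.16.
Reliability = 1471.16 / 1605.84 = 0.9161.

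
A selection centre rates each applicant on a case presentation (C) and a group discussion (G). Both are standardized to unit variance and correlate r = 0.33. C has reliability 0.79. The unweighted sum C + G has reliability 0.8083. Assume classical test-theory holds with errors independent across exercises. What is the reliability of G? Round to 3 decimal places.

Var(C+G) = 2 + 2·0.33 = 2.660.
True-score variance = ρ_C + ρ_G + 2·0.33, so 0.8083 = (0.79 + ρ_G + 0.66) / 2.660.
ρ_G = 0.8083·2.660 − 0.79 − 0.66 = 0.700.

0.700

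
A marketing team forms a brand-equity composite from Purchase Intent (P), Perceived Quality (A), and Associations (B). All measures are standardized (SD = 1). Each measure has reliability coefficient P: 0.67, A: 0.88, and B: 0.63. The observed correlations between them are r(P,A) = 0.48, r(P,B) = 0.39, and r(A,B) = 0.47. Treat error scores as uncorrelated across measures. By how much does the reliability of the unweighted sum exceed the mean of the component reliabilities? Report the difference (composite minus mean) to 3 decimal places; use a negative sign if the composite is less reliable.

0.129

Var(sum) = 3 + 2.68 = 5.68; true-score variance = 2.18 + 2.68 = 4.86; composite reliability = 0.8556.
Mean component reliability = 0.7267.
Difference = 0.8556 − 0.7267 = 0.129.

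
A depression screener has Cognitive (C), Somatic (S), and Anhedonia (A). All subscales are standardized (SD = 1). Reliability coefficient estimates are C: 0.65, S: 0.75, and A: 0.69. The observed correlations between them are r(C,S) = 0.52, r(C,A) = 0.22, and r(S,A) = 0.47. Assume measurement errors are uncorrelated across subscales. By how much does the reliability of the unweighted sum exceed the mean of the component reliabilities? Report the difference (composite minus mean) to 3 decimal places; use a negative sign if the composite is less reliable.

Var(sum) = 3 + 2.42 = 5.42; true-score variance = 2.09 + 2.42 = 4.51; composite reliability = 0.8321.
Mean component reliability = 0.6967.
Difference = 0.8321 − 0.6967 = 0.135.

0.135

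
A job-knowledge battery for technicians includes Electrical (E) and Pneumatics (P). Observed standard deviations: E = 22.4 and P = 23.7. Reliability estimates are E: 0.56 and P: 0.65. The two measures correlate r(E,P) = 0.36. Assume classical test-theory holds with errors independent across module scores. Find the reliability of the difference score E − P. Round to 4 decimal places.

0.3873

Var(E−P) = 22.4² + 23.7² − 2·22.4·23.7·0.36 = 1063.45 − 382.234 = 681.216.
Under uncorrelated errors the observed covariances equal the true-score covariances, so only the own-variance terms attenuate.
True-score variance = [22.4²·0.56 + 23.7²·0.65] − 382.234 = 646.084 − 382.234 = 263.851.
Reliability = 263.851 / 681.216 = 0.3873.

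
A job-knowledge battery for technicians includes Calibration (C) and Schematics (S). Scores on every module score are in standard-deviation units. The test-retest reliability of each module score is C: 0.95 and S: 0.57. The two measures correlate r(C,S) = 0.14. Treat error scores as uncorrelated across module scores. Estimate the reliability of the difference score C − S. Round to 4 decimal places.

0.7209

Var(C−S) = 1 + 1 − 2·0.14 = 2 − 0.28 = 1.72.
With uncorrelated errors the cross-covariances are all true-score covariance, so they carry over unchanged; only the diagonal terms shrink to ρᵢσᵢ².
True-score variance = [0.95 + 0.57] − 0.28 = 1.52 − 0.28 = 1.24.
Reliability = 1.24 / 1.72 = 0.7209.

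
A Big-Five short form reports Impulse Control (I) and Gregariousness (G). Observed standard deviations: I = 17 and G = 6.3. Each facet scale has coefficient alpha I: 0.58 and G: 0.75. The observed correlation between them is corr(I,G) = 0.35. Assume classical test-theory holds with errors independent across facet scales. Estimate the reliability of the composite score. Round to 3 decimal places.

0.675

Var(I+G) = 17² + 6.3² + 2·[17·6.3·0.35] = 328.69 + 74.97 = 403.66.
With uncorrelated errors the cross-covariances are all true-score covariance, so they carry over unchanged; only the diagonal terms shrink to ρᵢσᵢ².
True-score variance = [17²·0.58 + 6.3²·0.75] + 74.97 = 197.387 + 74.97 = 272.357.
Reliability = 272.357 / 403.66 = 0.675.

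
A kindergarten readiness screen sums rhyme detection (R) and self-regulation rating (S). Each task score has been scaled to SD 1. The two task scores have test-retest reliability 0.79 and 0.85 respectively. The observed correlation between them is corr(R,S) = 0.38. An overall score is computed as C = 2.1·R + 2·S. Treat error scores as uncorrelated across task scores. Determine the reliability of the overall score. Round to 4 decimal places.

Var(C) = 2.1² + 2² + 2·[4.2·0.38] = 8.41 + 3.192 = 11.602.
Because errors are independent across components, Cov(Tᵢ,Tⱼ) = Cov(Xᵢ,Xⱼ); the off-diagonal part of the true-score variance is the same as above.
True-score variance = [2.1²·0.79 + 2²·0.85] + 3.192 = 6.8839 + 3.192 = 10.0759.
Reliability = 10.0759 / 11.602 = 0.8685.

0.8685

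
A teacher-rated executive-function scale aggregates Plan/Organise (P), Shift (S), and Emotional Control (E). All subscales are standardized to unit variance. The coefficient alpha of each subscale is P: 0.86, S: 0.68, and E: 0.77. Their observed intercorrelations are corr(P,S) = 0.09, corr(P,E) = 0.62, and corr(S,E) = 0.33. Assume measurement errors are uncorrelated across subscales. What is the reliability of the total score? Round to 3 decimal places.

Var(P+S+E) = 3 + 2·[0.09 + 0.62 + 0.33] = 3 + 2.08 = 5.08.
Because errors are independent across components, Cov(Tᵢ,Tⱼ) = Cov(Xᵢ,Xⱼ); the off-diagonal part of the true-score variance is the same as above.
True-score variance = [0.86 + 0.68 + 0.77] + 2.08 = 2.31 + 2.08 = 4.39.
Reliability = 4.39 / 5.08 = 0.864.

0.864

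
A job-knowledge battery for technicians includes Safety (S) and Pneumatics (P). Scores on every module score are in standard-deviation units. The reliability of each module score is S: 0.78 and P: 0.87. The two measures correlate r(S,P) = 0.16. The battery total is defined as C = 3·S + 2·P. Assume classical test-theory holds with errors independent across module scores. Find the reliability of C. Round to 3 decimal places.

Var(C) = 3² + 2² + 2·[6·0.16] = 13 + 1.92 = 14.92.
Under uncorrelated errors the observed covariances equal the true-score covariances, so only the own-variance terms attenuate.
True-score variance = [3²·0.78 + 2²·0.87] + 1.92 = 10.5 + 1.92 = 12.42.
Reliability = 12.42 / 14.92 = 0.832.

0.832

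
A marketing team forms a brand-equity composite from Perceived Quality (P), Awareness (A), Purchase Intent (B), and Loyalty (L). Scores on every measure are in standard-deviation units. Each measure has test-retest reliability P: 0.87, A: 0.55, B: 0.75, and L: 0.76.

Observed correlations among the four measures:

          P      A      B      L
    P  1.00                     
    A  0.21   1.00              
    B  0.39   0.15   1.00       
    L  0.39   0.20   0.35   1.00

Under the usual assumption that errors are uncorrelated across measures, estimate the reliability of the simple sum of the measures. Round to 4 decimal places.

Var(P+A+B+L) = 4 + 2·[0.21 + 0.39 + 0.39 + 0.15 + 0.20 + 0.35] = 4 + 3.38 = 7.38.
Because errors are independent across components, Cov(Tᵢ,Tⱼ) = Cov(Xᵢ,Xⱼ); the off-diagonal part of the true-score variance is the same as above.
True-score variance = [0.87 + 0.55 + 0.75 + 0.76] + 3.38 = 2.93 + 3.38 = 6.31.
Reliability = 6.31 / 7.38 = 0.8550.

0.8550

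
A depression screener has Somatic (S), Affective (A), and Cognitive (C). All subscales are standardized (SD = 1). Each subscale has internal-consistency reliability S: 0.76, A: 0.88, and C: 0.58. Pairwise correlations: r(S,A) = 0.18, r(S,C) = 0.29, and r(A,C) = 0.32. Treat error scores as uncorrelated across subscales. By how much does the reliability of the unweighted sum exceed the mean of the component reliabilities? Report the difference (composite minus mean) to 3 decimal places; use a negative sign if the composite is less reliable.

0.090

Var(sum) = 3 + 1.58 = 4.58; true-score variance = 2.22 + 1.58 = 3.8; composite reliability = 0.8297.
Mean component reliability = 0.7400.
Difference = 0.8297 − 0.7400 = 0.090.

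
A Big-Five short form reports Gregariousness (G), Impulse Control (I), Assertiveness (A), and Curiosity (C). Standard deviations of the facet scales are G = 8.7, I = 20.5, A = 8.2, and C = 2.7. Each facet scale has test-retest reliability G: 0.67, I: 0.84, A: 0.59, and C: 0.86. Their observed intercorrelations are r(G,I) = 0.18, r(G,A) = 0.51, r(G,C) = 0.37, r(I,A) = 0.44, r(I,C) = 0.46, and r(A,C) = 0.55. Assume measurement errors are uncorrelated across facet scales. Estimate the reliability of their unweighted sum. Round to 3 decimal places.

0.873

Var(G+I+A+C) = 8.7² + 20.5² + 8.2² + 2.7² + 2·[8.7·20.5·0.18 + 8.7·8.2·0.51 + 8.7·2.7·0.37 + 20.5·8.2·0.44 + 20.5·2.7·0.46 + 8.2·2.7·0.55] = 570.47 + 377.559 = 948.029.
Under uncorrelated errors the observed covariances equal the true-score covariances, so only the own-variance terms attenuate.
True-score variance = [8.7²·0.67 + 20.5²·0.84 + 8.2²·0.59 + 2.7²·0.86] + 377.559 = 449.663 + 377.559 = 827.223.
Reliability = 827.223 / 948.029 = 0.873.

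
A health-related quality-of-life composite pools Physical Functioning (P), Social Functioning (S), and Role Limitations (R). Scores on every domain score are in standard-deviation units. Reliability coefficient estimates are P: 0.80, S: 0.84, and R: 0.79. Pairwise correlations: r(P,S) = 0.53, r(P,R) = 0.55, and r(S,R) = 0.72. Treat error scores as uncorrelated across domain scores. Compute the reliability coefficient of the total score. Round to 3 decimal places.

0.914

Var(P+S+R) = 3 + 2·[0.53 + 0.55 + 0.72] = 3 + 3.6 = 6.6.
Because errors are independent across components, Cov(Tᵢ,Tⱼ) = Cov(Xᵢ,Xⱼ); the off-diagonal part of the true-score variance is the same as above.
True-score variance = [0.80 + 0.84 + 0.79] + 3.6 = 2.43 + 3.6 = 6.03.
Reliability = 6.03 / 6.6 = 0.914.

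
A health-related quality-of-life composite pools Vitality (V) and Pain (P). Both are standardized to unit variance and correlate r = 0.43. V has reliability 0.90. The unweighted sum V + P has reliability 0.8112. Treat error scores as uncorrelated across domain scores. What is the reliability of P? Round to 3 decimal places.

0.560

Var(V+P) = 2 + 2·0.43 = 2.860.
True-score variance = ρ_V + ρ_P + 2·0.43, so 0.8112 = (0.90 + ρ_P + 0.86) / 2.860.
ρ_P = 0.8112·2.860 − 0.90 − 0.86 = 0.560.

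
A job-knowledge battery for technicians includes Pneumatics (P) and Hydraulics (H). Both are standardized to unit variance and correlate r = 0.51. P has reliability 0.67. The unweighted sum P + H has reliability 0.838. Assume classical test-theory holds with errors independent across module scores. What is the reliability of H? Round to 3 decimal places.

Var(P+H) = 2 + 2·0.51 = 3.020.
True-score variance = ρ_P + ρ_H + 2·0.51, so 0.838 = (0.67 + ρ_H + 1.02) / 3.020.
ρ_H = 0.838·3.020 − 0.67 − 1.02 = 0.841.

0.841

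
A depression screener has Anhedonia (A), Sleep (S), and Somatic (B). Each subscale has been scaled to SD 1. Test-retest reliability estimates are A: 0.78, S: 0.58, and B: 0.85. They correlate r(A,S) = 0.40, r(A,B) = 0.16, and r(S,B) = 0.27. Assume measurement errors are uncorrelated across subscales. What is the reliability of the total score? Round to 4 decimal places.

Var(A+S+B) = 3 + 2·[0.40 + 0.16 + 0.27] = 3 + 1.66 = 4.66.
Because errors are independent across components, Cov(Tᵢ,Tⱼ) = Cov(Xᵢ,Xⱼ); the off-diagonal part of the true-score variance is the same as above.
True-score variance = [0.78 + 0.58 + 0.85] + 1.66 = 2.21 + 1.66 = 3.87.
Reliability = 3.87 / 4.66 = 0.8305.

0.8305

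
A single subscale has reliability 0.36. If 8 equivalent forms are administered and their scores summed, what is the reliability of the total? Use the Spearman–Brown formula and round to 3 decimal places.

ρ_k = kρ / (1 + (k−1)ρ) = 8·0.36 / (1 + 7·0.36) = 2.880 / 3.520 = 0.818.

0.818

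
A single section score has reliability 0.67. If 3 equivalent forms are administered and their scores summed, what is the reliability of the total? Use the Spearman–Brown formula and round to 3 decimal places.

ρ_k = kρ / (1 + (k−1)ρ) = 3·0.67 / (1 + 2·0.67) = 2.010 / 2.340 = 0.859.

0.859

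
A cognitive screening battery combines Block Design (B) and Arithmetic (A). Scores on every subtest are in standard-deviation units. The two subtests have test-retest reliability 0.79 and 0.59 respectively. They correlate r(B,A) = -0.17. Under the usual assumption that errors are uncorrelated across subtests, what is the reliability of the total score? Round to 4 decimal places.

0.6265

Var(B+A) = 2 + 2·[(-0.17)] = 2 − 0.34 = 1.66.
With uncorrelated errors the cross-covariances are all true-score covariance, so they carry over unchanged; only the diagonal terms shrink to ρᵢσᵢ².
True-score variance = [0.79 + 0.59] − 0.34 = 1.38 − 0.34 = 1.04.
Reliability = 1.04 / 1.66 = 0.6265.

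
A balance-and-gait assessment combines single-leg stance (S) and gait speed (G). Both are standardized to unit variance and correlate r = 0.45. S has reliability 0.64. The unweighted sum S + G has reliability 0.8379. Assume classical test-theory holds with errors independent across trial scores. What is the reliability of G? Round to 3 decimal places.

0.890

Var(S+G) = 2 + 2·0.45 = 2.900.
True-score variance = ρ_S + ρ_G + 2·0.45, so 0.8379 = (0.64 + ρ_G + 0.90) / 2.900.
ρ_G = 0.8379·2.900 − 0.64 − 0.90 = 0.890.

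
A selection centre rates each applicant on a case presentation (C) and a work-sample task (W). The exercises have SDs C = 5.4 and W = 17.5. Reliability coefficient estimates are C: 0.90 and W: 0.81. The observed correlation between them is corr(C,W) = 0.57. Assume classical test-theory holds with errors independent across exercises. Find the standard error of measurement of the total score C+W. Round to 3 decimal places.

Var(total) = 335.41 + 107.73 = 443.14.
True-score variance = 274.307 + 107.73 = 382.037, so reliability = 0.8621.
Error variance = 443.14 − 382.037 = 61.1035; SEM = √61.1035 = 7.817.

7.817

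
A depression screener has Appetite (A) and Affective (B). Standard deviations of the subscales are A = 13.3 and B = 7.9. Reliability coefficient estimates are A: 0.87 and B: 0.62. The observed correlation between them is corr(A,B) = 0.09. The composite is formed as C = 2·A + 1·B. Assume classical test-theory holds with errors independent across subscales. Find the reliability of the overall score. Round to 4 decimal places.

Var(C) = 2²·13.3² + 7.9² + 2·[2·13.3·7.9·0.09] = 769.97 + 37.8252 = 807.795.
Under uncorrelated errors the observed covariances equal the true-score covariances, so only the own-variance terms attenuate.
True-score variance = [2²·13.3²·0.87 + 7.9²·0.62] + 37.8252 = 654.271 + 37.8252 = 692.097.
Reliability = 692.097 / 807.795 = 0.8568.

0.8568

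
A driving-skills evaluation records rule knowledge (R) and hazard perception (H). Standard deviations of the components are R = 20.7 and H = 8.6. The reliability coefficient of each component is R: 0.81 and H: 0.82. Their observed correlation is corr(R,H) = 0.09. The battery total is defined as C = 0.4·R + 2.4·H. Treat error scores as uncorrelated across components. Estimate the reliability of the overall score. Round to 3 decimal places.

0.829

Var(C) = 0.4²·20.7² + 2.4²·8.6² + 2·[0.96·20.7·8.6·0.09] = 494.568 + 30.7619 = 525.33.
Because errors are independent across components, Cov(Tᵢ,Tⱼ) = Cov(Xᵢ,Xⱼ); the off-diagonal part of the true-score variance is the same as above.
True-score variance = [0.4²·20.7²·0.81 + 2.4²·8.6²·0.82] + 30.7619 = 404.86 + 30.7619 = 435.622.
Reliability = 435.622 / 525.33 = 0.829.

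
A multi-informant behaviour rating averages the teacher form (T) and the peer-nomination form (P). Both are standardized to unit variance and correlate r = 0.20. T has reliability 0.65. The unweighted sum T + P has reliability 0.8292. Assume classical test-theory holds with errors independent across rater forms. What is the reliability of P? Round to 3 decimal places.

0.940

Var(T+P) = 2 + 2·0.20 = 2.400.
True-score variance = ρ_T + ρ_P + 2·0.20, so 0.8292 = (0.65 + ρ_P + 0.40) / 2.400.
ρ_P = 0.8292·2.400 − 0.65 − 0.40 = 0.940.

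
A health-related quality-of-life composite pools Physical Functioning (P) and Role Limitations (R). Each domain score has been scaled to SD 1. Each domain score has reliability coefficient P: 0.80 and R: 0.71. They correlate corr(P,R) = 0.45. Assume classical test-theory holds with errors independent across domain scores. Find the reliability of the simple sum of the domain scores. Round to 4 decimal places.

Var(P+R) = 2 + 2·[0.45] = 2 + 0.9 = 2.9.
Under uncorrelated errors the observed covariances equal the true-score covariances, so only the own-variance terms attenuate.
True-score variance = [0.80 + 0.71] + 0.9 = 1.51 + 0.9 = 2.41.
Reliability = 2.41 / 2.9 = 0.8310.

0.8310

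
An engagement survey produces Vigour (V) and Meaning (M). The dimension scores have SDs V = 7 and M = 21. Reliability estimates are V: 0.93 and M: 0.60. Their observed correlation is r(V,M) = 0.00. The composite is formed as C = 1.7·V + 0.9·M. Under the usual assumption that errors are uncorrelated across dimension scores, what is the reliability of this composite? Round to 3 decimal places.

0.694

Var(C) = 1.7²·7² + 0.9²·21² + 2·[1.53·7·21·0.00] = 498.82 + 0 = 498.82.
Under uncorrelated errors the observed covariances equal the true-score covariances, so only the own-variance terms attenuate.
True-score variance = [1.7²·7²·0.93 + 0.9²·21²·0.60] + 0 = 346.023 + 0 = 346.023.
Reliability = 346.023 / 498.82 = 0.694.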